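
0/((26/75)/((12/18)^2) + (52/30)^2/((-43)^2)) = 0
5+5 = 10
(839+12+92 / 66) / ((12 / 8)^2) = 112516 / 297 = 378.84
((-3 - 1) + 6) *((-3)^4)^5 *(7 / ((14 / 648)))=2259436291848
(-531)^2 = 281961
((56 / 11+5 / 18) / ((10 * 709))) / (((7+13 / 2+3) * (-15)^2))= 1063 / 5211681750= 0.00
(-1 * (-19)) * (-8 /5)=-152 /5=-30.40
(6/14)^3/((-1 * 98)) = -27/33614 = -0.00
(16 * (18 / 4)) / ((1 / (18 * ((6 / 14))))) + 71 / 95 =369857 / 665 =556.18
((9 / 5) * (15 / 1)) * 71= 1917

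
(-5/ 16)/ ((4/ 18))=-45/ 32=-1.41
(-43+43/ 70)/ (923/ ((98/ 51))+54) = -6923/ 87275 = -0.08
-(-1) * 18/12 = 3/2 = 1.50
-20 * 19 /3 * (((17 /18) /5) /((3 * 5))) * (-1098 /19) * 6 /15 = 36.87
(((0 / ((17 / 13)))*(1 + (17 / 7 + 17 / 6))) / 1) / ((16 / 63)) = 0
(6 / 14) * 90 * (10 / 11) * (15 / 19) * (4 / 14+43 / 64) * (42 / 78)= 30375 / 2128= 14.27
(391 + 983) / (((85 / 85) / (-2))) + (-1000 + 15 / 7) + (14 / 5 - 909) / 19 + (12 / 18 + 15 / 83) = -628014973 / 165585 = -3792.70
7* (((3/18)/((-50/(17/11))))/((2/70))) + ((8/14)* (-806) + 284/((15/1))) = -442.90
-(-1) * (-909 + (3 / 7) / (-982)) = -6248469 / 6874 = -909.00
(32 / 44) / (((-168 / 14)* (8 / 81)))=-27 / 44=-0.61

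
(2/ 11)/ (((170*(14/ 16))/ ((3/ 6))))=4/ 6545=0.00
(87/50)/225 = 29/3750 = 0.01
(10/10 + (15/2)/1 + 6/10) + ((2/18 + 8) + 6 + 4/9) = 2129/90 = 23.66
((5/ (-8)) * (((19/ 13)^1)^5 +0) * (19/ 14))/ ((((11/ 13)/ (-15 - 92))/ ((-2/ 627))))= -1324712965/ 580588008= -2.28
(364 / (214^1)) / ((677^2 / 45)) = 8190 / 49041203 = 0.00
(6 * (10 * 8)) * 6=2880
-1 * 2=-2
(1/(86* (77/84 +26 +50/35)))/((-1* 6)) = -7/102383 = -0.00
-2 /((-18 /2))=2 /9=0.22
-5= -5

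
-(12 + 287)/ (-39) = 23/ 3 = 7.67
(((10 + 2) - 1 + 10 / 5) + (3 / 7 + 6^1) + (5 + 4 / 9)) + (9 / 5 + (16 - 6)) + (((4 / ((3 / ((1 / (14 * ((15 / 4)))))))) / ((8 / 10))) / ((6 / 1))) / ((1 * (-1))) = 34651 / 945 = 36.67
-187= -187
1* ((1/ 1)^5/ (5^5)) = 1/ 3125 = 0.00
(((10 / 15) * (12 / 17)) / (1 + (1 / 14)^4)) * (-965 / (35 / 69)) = -584669568 / 653089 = -895.24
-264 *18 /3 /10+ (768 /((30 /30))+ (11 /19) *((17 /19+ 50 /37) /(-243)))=9892962203 /16228755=609.59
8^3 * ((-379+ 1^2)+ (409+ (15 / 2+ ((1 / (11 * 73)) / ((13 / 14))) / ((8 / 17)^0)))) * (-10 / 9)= -2057807360 / 93951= -21902.99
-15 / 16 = -0.94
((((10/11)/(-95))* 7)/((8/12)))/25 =-21/5225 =-0.00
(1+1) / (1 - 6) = -2 / 5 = -0.40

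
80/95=16/19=0.84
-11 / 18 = -0.61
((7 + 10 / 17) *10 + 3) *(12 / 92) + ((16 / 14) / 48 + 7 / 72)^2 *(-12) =83703953 / 8276688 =10.11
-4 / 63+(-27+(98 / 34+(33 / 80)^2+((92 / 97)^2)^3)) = -132935066698338848849 / 5709523310585337600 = -23.28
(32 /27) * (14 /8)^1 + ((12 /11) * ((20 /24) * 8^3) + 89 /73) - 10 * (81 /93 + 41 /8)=1099003969 /2688444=408.79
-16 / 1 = -16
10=10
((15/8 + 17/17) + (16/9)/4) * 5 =1195/72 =16.60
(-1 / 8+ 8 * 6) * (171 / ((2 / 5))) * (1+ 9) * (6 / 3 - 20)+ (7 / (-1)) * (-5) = -14735785 / 4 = -3683946.25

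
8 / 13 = 0.62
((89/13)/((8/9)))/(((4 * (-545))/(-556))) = 111339/56680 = 1.96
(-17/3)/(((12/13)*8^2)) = -221/2304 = -0.10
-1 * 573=-573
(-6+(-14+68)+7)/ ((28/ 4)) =7.86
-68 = -68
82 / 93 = 0.88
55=55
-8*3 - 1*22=-46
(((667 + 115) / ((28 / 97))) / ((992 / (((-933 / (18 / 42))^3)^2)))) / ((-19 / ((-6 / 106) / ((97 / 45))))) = 401783337265917472.00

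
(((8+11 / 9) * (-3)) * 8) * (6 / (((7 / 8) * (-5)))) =10624 / 35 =303.54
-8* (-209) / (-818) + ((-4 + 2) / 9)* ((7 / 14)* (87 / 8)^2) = -397473 / 26176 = -15.18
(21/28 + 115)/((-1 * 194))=-463/776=-0.60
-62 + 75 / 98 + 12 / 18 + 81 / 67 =-1169255 / 19698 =-59.36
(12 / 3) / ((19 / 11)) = 44 / 19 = 2.32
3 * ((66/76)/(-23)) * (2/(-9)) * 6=66/437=0.15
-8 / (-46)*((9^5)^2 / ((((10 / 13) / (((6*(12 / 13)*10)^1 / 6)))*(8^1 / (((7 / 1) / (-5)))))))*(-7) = 1025114613894 / 115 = 8914040120.82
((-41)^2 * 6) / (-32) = -5043 / 16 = -315.19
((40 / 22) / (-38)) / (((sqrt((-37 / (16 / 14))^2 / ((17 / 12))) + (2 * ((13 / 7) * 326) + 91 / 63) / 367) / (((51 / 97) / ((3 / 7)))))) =571575628260000 / 2148816315103746299 - 659052397450440 * sqrt(51) / 2148816315103746299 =-0.00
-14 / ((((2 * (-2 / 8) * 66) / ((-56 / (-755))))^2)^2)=-137682944 / 385339532389700625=-0.00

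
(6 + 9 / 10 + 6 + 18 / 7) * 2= 1083 / 35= 30.94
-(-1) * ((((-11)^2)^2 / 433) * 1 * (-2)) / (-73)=29282 / 31609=0.93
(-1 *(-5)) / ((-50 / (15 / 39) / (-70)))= 35 / 13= 2.69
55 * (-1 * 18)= -990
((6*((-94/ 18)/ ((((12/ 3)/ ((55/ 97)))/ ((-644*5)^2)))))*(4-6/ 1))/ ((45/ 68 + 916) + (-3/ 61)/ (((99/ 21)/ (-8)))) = 1222935983192000/ 12172312041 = 100468.67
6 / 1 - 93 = -87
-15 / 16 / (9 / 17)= -85 / 48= -1.77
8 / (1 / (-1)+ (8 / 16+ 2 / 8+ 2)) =32 / 7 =4.57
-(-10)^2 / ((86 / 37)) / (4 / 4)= -1850 / 43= -43.02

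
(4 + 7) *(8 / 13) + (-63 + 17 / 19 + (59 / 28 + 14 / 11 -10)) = -4713377 / 76076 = -61.96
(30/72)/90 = 1/216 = 0.00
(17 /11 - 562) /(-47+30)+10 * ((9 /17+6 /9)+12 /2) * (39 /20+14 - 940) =-74570807 /1122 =-66462.39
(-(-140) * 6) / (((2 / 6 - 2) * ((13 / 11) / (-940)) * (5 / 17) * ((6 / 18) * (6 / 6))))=53155872 / 13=4088913.23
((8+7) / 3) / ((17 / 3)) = 0.88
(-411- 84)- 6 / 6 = -496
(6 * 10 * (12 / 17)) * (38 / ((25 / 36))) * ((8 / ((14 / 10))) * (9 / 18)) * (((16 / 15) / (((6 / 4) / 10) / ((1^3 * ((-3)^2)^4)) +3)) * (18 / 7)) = 6053.97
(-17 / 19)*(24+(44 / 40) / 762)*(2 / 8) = -3109147 / 579120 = -5.37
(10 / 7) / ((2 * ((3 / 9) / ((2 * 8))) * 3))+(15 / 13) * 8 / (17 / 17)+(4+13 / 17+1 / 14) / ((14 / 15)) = 1119325 / 43316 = 25.84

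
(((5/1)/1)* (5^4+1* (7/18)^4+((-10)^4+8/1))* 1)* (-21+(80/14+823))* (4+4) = 2253951367745/6561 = 343537778.96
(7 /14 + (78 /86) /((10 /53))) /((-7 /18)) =-2934 /215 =-13.65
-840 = -840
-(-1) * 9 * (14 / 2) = 63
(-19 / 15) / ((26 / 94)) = -4.58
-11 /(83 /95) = -1045 /83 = -12.59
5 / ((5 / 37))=37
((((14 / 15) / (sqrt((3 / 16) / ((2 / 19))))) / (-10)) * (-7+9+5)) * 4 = -1.96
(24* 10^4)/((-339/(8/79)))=-640000/8927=-71.69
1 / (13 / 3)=3 / 13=0.23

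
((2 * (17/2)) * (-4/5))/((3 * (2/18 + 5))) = -102/115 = -0.89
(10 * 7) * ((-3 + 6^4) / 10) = 9051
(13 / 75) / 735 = 13 / 55125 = 0.00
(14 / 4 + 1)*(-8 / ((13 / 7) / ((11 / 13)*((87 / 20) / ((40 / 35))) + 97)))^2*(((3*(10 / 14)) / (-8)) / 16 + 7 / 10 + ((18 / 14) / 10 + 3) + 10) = 169399100190362931 / 14623232000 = 11584244.86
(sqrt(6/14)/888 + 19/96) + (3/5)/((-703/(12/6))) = sqrt(21)/6216 + 66209/337440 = 0.20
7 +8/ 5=43/ 5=8.60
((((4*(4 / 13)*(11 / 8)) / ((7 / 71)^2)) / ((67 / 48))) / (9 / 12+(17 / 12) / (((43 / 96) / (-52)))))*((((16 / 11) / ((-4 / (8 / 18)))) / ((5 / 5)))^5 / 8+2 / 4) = -18846516468524480 / 49476099692688669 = -0.38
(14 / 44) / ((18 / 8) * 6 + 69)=7 / 1815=0.00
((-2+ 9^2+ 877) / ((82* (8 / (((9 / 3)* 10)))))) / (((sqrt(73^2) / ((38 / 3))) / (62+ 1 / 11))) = 15507515 / 32923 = 471.02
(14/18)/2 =7/18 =0.39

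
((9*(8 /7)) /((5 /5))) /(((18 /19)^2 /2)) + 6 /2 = 1633 /63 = 25.92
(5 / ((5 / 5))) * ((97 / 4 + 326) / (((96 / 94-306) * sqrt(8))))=-109745 * sqrt(2) / 76448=-2.03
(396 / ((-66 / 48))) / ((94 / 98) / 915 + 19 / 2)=-25824960 / 851959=-30.31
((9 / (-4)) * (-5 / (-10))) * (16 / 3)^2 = -32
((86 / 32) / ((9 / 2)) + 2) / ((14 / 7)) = 187 / 144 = 1.30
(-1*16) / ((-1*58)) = 8 / 29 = 0.28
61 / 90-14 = -1199 / 90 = -13.32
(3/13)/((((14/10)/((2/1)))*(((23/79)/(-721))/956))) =-233369160/299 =-780498.86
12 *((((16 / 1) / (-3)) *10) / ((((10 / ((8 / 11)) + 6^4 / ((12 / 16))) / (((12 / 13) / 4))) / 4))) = -30720 / 90571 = -0.34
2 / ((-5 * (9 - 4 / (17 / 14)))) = -34 / 485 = -0.07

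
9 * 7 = 63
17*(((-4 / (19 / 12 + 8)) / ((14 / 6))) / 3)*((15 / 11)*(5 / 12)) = -1020 / 1771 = -0.58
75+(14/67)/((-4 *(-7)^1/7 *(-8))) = 80393/1072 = 74.99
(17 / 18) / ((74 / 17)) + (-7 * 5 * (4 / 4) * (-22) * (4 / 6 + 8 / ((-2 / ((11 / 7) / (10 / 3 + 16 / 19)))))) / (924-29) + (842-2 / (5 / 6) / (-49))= 835697824487 / 993052620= 841.54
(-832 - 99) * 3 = -2793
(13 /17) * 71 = 923 /17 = 54.29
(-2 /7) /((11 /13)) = -26 /77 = -0.34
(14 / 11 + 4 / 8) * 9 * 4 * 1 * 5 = 3510 / 11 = 319.09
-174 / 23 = -7.57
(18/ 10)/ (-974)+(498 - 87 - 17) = 1918771/ 4870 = 394.00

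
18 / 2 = 9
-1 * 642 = -642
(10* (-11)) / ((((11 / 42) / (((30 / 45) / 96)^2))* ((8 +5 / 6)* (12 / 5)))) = -175 / 183168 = -0.00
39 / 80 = 0.49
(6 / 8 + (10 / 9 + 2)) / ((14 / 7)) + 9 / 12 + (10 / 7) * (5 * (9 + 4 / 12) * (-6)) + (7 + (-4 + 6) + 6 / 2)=-27743 / 72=-385.32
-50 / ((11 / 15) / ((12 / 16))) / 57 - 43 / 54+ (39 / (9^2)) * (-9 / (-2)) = 5341 / 11286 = 0.47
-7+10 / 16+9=21 / 8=2.62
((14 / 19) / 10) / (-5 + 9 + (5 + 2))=7 / 1045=0.01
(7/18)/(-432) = -7/7776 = -0.00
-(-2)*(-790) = -1580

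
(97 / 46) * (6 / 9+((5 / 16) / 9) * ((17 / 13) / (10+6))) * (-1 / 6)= -1945141 / 8266752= -0.24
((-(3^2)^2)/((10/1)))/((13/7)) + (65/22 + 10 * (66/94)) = 188668/33605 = 5.61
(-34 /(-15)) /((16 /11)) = 187 /120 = 1.56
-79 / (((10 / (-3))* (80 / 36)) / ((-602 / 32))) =-642033 / 3200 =-200.64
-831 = -831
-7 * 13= -91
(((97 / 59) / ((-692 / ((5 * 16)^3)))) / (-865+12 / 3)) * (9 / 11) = 1.16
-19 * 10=-190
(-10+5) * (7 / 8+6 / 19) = -5.95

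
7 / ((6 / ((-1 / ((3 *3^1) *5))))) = -7 / 270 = -0.03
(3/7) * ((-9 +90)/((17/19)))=4617/119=38.80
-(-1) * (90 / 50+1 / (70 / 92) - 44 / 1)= -1431 / 35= -40.89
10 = 10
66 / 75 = 22 / 25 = 0.88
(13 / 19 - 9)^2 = 24964 / 361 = 69.15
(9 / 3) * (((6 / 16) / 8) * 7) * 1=63 / 64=0.98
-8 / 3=-2.67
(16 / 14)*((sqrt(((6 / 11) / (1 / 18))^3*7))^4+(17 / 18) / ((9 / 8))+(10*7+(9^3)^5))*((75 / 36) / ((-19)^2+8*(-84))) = -1477232549367867981298150 / 937175256171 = -1576260725665.52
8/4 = 2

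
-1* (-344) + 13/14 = 4829/14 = 344.93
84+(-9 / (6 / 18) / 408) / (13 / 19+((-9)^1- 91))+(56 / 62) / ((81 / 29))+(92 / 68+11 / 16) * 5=40608662747 / 429601968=94.53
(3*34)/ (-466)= -51/ 233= -0.22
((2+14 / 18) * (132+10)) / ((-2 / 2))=-3550 / 9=-394.44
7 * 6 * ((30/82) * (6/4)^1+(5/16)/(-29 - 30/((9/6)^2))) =947205/41656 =22.74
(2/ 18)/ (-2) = -1/ 18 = -0.06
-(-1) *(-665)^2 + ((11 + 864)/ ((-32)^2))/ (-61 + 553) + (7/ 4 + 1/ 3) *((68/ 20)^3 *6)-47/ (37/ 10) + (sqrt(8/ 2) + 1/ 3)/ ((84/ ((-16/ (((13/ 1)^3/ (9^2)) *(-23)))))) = 2085008040552365849/ 4709715578880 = 442703.60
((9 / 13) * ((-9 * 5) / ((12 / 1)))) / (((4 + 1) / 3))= -81 / 52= -1.56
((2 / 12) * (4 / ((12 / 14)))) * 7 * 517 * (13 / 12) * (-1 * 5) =-1646645 / 108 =-15246.71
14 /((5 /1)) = 14 /5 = 2.80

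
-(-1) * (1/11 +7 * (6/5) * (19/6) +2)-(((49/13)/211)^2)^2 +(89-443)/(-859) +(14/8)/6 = 1886857501852067011363/64190435986288205880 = 29.39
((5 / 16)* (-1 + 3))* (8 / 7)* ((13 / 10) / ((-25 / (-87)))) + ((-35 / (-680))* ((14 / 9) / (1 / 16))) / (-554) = 47898611 / 14833350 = 3.23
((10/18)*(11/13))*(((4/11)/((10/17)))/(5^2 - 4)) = 34/2457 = 0.01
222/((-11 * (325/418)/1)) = -8436/325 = -25.96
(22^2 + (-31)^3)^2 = 858900249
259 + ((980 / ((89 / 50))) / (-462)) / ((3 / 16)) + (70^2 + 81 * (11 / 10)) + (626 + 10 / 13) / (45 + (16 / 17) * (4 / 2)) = 4797433437611 / 912907710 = 5255.11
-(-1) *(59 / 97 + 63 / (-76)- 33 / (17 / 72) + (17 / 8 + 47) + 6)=-21270091 / 250648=-84.86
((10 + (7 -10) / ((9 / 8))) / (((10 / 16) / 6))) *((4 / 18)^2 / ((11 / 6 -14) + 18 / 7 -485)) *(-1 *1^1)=19712 / 2804355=0.01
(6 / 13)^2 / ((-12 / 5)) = -15 / 169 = -0.09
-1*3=-3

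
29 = 29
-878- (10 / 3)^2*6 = -2834 / 3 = -944.67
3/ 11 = 0.27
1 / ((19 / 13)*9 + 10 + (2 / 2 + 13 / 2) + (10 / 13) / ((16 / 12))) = 13 / 406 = 0.03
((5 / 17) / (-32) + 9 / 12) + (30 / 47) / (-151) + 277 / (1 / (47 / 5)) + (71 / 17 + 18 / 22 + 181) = 592547653037 / 212342240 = 2790.53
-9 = -9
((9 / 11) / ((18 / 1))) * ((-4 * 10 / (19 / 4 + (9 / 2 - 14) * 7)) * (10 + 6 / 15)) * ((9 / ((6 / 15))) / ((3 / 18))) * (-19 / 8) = -1080 / 11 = -98.18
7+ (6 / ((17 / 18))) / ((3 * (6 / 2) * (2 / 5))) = 149 / 17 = 8.76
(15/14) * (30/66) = 75/154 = 0.49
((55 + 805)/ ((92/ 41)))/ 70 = 1763/ 322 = 5.48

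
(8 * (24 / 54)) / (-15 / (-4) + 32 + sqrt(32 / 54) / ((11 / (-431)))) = 0.64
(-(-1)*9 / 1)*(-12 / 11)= -108 / 11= -9.82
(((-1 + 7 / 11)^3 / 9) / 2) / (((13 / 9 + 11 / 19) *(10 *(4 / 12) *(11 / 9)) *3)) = -1368 / 12664465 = -0.00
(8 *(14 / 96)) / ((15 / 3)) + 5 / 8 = 103 / 120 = 0.86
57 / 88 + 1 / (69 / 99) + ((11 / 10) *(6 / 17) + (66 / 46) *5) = 1659267 / 172040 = 9.64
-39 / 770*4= -78 / 385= -0.20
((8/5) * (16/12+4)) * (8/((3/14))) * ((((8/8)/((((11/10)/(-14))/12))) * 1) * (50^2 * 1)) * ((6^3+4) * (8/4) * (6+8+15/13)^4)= -241830414152499200000/85683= -2822385002304998.66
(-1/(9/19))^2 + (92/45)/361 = 652433/146205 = 4.46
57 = 57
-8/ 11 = -0.73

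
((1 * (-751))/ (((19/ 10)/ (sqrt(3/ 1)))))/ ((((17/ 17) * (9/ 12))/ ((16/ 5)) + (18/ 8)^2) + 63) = -480640 * sqrt(3)/ 83049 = -10.02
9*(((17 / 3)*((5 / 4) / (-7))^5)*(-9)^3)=116184375 / 17210368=6.75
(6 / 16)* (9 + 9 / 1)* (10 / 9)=15 / 2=7.50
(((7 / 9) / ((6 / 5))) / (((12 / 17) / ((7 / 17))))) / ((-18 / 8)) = -0.17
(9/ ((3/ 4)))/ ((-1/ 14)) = -168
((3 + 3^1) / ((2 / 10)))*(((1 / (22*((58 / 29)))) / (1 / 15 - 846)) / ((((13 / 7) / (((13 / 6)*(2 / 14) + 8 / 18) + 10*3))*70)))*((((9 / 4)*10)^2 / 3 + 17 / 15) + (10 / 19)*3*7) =-799284625 / 23167880736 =-0.03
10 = 10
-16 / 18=-8 / 9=-0.89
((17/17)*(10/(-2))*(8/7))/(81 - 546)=8/651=0.01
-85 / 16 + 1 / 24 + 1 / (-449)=-113645 / 21552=-5.27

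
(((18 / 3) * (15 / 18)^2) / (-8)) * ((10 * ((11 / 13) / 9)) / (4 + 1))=-275 / 2808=-0.10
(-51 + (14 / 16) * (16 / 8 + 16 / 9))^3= -5061868813 / 46656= -108493.42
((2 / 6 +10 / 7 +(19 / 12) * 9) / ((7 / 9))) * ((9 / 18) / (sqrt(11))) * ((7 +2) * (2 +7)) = 326835 * sqrt(11) / 4312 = 251.39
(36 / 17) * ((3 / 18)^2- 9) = -19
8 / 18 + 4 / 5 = 1.24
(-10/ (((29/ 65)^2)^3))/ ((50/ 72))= -1086032025000/ 594823321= -1825.81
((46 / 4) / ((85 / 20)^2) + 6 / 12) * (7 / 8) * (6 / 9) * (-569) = -872277 / 2312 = -377.28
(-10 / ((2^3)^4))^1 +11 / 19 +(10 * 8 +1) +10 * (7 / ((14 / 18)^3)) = 439209425 / 1906688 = 230.35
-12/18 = -2/3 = -0.67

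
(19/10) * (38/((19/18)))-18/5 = 324/5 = 64.80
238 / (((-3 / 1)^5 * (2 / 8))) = -952 / 243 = -3.92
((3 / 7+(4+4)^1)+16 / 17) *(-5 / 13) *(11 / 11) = -3.60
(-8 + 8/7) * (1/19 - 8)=7248/133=54.50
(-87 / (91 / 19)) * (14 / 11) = -23.12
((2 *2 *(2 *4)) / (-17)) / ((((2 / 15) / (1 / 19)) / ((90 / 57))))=-7200 / 6137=-1.17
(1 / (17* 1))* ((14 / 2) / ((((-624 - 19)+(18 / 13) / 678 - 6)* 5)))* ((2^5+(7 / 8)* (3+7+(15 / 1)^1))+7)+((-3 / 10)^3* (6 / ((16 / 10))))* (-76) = 24918189509 / 3241485200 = 7.69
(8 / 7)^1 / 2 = 4 / 7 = 0.57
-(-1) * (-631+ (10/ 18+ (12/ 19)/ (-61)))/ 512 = -3288137/ 2670336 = -1.23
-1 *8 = -8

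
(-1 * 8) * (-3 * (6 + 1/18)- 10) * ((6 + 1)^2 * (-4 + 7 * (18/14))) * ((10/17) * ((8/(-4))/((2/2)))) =-3312400/51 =-64949.02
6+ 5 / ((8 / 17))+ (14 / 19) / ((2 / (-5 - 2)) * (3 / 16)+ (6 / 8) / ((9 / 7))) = 243719 / 13528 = 18.02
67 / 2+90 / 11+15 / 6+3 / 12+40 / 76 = 37585 / 836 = 44.96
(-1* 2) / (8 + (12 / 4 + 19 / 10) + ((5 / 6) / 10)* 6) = -10 / 67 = -0.15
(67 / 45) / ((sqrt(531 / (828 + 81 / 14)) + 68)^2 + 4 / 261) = 1972615037400061 / 6123784075691311930 - 22363110054 * sqrt(1071322) / 3061892037845655965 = 0.00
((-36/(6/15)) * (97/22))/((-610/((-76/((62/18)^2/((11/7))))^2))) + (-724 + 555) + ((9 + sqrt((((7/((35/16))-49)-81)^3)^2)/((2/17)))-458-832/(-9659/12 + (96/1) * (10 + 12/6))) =101646964739987743682/5865859071625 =17328572.59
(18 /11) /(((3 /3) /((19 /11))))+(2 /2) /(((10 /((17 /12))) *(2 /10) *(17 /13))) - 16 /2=-13451 /2904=-4.63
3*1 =3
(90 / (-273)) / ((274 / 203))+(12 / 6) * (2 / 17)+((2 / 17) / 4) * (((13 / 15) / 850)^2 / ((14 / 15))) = -82234649011 / 9187555650000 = -0.01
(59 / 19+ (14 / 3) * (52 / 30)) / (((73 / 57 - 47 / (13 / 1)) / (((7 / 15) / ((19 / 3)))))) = -870961 / 2465250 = -0.35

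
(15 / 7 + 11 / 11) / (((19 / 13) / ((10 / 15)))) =572 / 399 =1.43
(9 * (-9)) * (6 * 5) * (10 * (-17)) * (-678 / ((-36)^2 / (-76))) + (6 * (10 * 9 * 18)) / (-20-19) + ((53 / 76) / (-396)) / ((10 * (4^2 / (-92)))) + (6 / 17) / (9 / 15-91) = 493771905647410087 / 30063496320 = 16424300.77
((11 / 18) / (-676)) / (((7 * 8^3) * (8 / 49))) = -77 / 49840128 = -0.00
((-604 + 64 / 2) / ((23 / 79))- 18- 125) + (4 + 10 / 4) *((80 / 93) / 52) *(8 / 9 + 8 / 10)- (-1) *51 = -39589952 / 19251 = -2056.51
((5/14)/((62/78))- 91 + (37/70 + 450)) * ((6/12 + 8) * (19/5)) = 63078024/5425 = 11627.29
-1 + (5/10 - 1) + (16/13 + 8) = 201/26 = 7.73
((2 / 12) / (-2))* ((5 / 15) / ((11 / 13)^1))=-13 / 396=-0.03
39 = 39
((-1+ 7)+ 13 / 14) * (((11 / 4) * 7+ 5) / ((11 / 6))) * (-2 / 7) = -28227 / 1078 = -26.18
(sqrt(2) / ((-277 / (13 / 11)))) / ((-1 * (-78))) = -sqrt(2) / 18282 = -0.00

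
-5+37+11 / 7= 235 / 7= 33.57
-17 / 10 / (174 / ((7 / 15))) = -119 / 26100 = -0.00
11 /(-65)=-11 /65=-0.17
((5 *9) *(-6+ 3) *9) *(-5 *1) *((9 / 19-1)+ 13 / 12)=257175 / 76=3383.88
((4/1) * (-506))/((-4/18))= 9108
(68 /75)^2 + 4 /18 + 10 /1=20708 /1875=11.04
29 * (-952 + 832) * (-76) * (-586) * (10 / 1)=-1549852800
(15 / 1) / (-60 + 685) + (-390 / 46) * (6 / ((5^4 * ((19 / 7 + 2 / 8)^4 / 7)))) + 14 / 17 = 1948750319807 / 2319525438875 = 0.84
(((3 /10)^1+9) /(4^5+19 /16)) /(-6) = -124 /82015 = -0.00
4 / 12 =1 / 3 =0.33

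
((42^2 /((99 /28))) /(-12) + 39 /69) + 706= 664.99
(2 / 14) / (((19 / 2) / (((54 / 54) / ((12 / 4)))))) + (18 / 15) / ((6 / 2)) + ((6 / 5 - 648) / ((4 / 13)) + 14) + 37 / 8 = -2083.07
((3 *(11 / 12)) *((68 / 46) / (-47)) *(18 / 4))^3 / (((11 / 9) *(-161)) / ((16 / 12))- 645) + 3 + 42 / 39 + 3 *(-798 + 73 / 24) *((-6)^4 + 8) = -7771578561210260785875 / 2499001970057008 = -3109872.92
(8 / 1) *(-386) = -3088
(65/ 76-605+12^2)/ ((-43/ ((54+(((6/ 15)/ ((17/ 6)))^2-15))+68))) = 27040241649/ 23611300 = 1145.22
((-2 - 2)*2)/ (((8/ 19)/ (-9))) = 171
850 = 850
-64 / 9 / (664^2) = -0.00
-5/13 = -0.38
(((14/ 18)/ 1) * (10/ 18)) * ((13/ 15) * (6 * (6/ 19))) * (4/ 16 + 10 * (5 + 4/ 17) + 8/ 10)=37.89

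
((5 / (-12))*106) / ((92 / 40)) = -1325 / 69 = -19.20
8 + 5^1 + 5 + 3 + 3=24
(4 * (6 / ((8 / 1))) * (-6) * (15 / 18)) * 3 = -45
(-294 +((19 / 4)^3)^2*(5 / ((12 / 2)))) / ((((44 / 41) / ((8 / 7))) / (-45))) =-140222497515 / 315392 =-444597.51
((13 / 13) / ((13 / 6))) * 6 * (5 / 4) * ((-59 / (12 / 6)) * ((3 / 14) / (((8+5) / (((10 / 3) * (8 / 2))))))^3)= -10620000 / 9796423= -1.08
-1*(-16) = 16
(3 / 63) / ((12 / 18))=1 / 14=0.07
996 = 996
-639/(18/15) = -1065/2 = -532.50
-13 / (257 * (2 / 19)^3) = -89167 / 2056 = -43.37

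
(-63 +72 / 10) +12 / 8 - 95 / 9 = -64.86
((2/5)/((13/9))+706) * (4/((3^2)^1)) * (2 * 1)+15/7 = 2579623/4095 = 629.94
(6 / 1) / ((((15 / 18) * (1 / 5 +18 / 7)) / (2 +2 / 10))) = 2772 / 485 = 5.72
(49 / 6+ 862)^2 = 27258841 / 36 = 757190.03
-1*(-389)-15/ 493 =191762/ 493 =388.97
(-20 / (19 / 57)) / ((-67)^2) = -0.01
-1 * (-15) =15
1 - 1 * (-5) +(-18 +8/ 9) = -100/ 9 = -11.11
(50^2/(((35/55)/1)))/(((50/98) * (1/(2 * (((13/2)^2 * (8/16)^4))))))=325325/8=40665.62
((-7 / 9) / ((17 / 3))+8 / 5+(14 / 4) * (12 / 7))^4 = 13114603145281 / 4228250625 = 3101.66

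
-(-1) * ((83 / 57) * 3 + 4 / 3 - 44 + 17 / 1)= -1214 / 57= -21.30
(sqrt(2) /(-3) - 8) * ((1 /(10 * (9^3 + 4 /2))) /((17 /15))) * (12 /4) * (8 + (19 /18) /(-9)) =-2554 /111843 - 1277 * sqrt(2) /1342116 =-0.02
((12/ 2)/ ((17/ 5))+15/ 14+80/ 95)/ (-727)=-16633/ 3287494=-0.01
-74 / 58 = -37 / 29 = -1.28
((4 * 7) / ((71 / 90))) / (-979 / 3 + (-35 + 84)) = -945 / 7384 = -0.13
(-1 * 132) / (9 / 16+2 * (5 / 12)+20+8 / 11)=-5.97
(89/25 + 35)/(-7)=-964/175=-5.51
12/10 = 6/5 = 1.20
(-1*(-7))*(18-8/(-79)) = 10010/79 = 126.71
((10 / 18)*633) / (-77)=-4.57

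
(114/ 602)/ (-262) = -57/ 78862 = -0.00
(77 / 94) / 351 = 77 / 32994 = 0.00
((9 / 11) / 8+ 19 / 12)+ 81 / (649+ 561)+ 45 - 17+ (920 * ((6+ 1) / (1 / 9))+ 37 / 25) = 4210163483 / 72600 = 57991.23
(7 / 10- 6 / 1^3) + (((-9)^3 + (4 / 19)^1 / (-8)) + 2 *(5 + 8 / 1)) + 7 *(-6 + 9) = -65296 / 95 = -687.33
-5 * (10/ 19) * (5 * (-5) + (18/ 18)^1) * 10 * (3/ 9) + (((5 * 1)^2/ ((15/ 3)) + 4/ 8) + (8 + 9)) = 8855/ 38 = 233.03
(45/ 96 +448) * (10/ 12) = 71755/ 192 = 373.72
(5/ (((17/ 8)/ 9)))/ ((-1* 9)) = -40/ 17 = -2.35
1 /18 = 0.06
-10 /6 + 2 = 1 /3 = 0.33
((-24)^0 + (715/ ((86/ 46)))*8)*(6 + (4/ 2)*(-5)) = -526412/ 43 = -12242.14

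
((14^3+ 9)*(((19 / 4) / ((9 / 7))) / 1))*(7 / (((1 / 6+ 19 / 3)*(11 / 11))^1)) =2563043 / 234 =10953.18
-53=-53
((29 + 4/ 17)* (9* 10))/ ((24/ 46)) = 171465/ 34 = 5043.09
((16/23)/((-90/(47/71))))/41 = -376/3012885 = -0.00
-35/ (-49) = 5/ 7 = 0.71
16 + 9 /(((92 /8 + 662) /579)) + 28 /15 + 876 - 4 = 6045362 /6735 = 897.60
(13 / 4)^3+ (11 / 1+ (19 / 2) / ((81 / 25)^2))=19413461 / 419904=46.23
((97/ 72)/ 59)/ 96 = 97/ 407808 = 0.00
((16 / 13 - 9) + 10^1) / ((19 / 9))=1.06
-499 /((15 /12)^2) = -7984 /25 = -319.36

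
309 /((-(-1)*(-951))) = -103 /317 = -0.32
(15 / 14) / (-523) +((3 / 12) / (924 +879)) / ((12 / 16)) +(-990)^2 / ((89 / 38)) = 1475029444803043 / 3524818122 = 418469.66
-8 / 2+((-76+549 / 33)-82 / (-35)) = -23493 / 385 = -61.02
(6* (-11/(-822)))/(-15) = -11/2055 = -0.01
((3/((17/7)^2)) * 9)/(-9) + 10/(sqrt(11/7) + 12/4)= 26523/7514 - 5 * sqrt(77)/26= 1.84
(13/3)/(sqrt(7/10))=13 * sqrt(70)/21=5.18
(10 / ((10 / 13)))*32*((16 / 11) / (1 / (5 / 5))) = 6656 / 11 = 605.09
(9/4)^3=729/64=11.39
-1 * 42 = -42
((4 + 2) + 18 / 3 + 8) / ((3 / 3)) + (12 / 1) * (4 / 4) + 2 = 34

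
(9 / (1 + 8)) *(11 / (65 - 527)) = -1 / 42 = -0.02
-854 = -854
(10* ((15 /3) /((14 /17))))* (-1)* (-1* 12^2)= 61200 /7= 8742.86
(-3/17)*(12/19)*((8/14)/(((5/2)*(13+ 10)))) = -288/260015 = -0.00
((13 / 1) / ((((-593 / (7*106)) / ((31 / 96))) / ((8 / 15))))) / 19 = -149513 / 1014030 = -0.15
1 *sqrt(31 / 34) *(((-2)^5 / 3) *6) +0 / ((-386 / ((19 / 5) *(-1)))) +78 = 78- 32 *sqrt(1054) / 17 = 16.89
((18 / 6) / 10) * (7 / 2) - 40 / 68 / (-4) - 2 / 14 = 2509 / 2380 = 1.05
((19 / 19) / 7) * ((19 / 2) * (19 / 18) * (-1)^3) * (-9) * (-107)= -1379.54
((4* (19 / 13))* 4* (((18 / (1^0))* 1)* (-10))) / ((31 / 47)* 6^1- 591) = 7.17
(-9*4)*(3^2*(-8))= 2592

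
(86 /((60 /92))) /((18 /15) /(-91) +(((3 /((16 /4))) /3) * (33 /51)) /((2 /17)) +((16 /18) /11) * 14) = 52.89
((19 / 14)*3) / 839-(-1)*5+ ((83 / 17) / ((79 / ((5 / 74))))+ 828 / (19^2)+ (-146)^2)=2246463727735888 / 105352522723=21323.30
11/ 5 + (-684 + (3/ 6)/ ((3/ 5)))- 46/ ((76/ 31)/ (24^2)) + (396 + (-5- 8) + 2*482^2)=258519199/ 570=453542.45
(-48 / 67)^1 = -48 / 67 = -0.72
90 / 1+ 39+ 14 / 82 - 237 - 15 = -122.83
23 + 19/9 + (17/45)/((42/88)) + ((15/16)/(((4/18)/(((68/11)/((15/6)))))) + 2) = 38.33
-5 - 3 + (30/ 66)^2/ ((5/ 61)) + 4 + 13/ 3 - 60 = -20744/ 363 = -57.15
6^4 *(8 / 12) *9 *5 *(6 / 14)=116640 / 7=16662.86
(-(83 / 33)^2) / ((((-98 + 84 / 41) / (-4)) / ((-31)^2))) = -542866978 / 2142063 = -253.43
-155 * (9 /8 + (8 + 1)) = -1569.38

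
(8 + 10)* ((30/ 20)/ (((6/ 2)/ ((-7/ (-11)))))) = 63/ 11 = 5.73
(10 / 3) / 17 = 10 / 51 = 0.20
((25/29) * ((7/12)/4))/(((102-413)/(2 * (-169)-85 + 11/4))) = 294175/1731648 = 0.17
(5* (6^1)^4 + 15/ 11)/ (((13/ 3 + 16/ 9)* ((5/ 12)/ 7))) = 10779804/ 605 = 17817.86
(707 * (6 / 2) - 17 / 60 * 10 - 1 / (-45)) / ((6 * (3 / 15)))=190637 / 108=1765.16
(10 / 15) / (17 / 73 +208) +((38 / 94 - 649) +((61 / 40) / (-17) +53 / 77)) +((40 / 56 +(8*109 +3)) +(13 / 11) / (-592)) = 1891126853600627 / 8304674772240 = 227.72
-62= -62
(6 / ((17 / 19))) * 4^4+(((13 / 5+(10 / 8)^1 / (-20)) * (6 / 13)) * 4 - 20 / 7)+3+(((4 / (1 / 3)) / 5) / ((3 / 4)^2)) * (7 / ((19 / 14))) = 307487293 / 176358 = 1743.54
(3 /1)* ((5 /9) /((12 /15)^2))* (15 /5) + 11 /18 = 1213 /144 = 8.42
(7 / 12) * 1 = 7 / 12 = 0.58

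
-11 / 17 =-0.65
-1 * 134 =-134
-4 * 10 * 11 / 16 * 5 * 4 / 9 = -550 / 9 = -61.11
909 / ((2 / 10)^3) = 113625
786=786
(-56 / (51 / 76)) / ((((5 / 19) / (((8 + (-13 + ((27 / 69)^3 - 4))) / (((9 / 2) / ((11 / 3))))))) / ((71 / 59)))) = 1526577438848 / 549157545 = 2779.85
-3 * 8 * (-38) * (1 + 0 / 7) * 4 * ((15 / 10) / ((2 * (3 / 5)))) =4560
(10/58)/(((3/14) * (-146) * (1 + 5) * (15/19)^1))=-133/114318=-0.00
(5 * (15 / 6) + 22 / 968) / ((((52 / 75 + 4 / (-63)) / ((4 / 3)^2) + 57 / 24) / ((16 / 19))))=162400 / 42031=3.86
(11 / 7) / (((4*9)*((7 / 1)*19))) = 11 / 33516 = 0.00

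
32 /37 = 0.86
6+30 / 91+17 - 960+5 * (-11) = -90242 / 91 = -991.67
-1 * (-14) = 14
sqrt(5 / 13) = 0.62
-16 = -16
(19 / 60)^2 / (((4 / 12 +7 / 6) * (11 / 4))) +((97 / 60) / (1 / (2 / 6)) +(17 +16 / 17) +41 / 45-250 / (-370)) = 375329023 / 18681300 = 20.09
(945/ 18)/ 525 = 1/ 10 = 0.10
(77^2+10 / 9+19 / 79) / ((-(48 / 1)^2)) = -131765 / 51192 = -2.57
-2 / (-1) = 2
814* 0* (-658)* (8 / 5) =0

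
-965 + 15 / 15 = -964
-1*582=-582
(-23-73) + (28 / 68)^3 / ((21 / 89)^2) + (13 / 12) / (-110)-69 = -3185949127 / 19455480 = -163.76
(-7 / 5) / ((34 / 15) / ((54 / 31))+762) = -567 / 309137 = -0.00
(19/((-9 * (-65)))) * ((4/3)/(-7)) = -76/12285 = -0.01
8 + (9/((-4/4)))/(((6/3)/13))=-101/2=-50.50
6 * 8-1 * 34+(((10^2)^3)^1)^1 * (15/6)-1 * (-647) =2500661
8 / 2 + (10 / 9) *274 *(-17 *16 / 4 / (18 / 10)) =-931276 / 81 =-11497.23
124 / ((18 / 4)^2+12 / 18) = 1488 / 251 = 5.93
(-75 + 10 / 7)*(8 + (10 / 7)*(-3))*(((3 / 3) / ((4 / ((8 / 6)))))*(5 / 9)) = -50.60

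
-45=-45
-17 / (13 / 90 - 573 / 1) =1530 / 51557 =0.03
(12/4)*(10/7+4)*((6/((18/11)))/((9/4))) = 1672/63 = 26.54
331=331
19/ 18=1.06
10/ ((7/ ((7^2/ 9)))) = 70/ 9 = 7.78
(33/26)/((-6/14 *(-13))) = 77/338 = 0.23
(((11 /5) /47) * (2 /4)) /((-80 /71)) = -781 /37600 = -0.02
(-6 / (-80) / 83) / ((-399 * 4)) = -1 / 1766240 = -0.00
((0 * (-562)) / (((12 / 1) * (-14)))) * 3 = 0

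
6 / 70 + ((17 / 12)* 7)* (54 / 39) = 12573 / 910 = 13.82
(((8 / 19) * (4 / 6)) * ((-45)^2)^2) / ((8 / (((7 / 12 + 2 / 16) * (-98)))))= -379535625 / 38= -9987779.61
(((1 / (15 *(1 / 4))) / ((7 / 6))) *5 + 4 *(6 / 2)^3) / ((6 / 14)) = 764 / 3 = 254.67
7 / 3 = 2.33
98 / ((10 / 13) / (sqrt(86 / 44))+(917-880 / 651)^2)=107241409631797204053654 / 917473992019616784161554987-2288196844036740 * sqrt(946) / 917473992019616784161554987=0.00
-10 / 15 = -2 / 3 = -0.67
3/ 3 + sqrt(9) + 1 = 5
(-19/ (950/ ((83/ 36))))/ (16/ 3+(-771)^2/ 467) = -38761/ 1074477000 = -0.00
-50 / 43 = -1.16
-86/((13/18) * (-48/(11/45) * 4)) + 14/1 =44153/3120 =14.15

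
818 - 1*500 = 318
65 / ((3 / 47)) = 3055 / 3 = 1018.33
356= 356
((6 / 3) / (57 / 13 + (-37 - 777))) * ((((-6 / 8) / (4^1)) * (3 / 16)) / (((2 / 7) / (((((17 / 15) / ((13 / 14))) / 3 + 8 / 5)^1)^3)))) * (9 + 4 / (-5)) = 58049194861 / 2881534500000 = 0.02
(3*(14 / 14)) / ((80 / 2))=3 / 40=0.08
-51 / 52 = -0.98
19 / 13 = 1.46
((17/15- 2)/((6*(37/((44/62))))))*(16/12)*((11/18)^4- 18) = 268114561/4063752180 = 0.07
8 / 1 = 8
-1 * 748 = -748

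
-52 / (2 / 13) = -338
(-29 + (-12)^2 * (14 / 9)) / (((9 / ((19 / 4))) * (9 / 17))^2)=6781385 / 34992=193.80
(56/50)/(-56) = -0.02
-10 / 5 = -2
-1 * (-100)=100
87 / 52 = 1.67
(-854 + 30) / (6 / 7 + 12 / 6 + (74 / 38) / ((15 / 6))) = -273980 / 1209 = -226.62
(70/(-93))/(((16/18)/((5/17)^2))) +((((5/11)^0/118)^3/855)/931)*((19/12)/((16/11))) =-8673188030541451/118404710958481920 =-0.07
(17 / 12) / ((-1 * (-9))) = 17 / 108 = 0.16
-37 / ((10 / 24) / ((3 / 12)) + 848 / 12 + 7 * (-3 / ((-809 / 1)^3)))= -58771739319 / 114896103056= -0.51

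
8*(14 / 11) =112 / 11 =10.18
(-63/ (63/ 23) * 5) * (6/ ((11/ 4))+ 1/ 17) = -48185/ 187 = -257.67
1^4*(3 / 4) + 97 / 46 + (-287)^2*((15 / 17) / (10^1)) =11371393 / 1564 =7270.71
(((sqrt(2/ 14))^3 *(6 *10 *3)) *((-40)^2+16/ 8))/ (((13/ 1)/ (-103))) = -29701080 *sqrt(7)/ 637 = -123362.12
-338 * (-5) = 1690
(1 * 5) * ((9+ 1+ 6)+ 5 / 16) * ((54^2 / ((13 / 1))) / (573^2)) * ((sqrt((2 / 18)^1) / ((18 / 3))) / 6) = 3915 / 7588048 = 0.00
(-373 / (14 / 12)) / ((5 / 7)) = -2238 / 5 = -447.60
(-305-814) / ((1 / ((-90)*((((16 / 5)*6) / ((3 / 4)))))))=2578176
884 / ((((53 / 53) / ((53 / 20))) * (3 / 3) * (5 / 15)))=35139 / 5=7027.80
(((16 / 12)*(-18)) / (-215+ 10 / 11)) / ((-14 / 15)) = -132 / 1099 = -0.12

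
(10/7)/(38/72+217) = 360/54817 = 0.01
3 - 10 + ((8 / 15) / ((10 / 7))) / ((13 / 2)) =-6769 / 975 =-6.94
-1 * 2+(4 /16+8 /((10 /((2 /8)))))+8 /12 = -53 /60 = -0.88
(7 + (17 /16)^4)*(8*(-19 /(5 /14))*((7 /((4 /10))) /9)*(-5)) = 2524280815 /73728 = 34237.75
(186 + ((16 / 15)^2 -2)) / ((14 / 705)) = 978916 / 105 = 9323.01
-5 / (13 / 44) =-16.92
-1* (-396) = 396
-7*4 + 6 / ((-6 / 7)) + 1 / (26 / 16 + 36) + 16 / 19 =-195197 / 5719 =-34.13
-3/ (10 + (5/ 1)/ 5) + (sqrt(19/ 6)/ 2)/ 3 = -3/ 11 + sqrt(114)/ 36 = 0.02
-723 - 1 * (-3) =-720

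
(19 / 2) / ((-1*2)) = -19 / 4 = -4.75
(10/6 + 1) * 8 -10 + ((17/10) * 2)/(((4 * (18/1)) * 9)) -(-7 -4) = 22.34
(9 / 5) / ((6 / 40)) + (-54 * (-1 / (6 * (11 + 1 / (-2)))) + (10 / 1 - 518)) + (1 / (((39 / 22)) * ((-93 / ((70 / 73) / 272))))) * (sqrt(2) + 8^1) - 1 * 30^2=-43957816352 / 31507749 - 385 * sqrt(2) / 18004428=-1395.14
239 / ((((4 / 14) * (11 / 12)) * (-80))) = -5019 / 440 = -11.41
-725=-725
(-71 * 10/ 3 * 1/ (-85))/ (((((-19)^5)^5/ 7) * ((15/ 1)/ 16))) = -15904/ 71203519201515908495506351864581735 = -0.00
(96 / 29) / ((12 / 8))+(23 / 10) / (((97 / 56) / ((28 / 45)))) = 1919728 / 632925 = 3.03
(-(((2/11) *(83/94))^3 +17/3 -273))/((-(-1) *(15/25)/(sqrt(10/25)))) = 110825391865 *sqrt(10)/1243695717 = 281.79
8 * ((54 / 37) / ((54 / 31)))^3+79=4239915 / 50653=83.71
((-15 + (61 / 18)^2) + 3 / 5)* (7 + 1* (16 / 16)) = -9446 / 405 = -23.32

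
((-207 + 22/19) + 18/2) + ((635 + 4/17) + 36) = 153229/323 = 474.39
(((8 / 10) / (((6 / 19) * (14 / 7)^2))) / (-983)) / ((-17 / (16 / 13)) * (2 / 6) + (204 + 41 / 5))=-152 / 48976009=-0.00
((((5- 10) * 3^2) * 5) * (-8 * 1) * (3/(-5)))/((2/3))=-1620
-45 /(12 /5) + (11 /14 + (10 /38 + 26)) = 4415 /532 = 8.30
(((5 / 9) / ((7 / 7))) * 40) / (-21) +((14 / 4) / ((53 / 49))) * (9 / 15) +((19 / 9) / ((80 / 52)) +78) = 16078393 / 200340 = 80.26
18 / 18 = 1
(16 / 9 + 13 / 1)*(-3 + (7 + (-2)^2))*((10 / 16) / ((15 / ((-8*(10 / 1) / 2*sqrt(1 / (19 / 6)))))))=-280*sqrt(114) / 27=-110.73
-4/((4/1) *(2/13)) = -13/2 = -6.50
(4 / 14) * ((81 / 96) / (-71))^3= -19683 / 41048096768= -0.00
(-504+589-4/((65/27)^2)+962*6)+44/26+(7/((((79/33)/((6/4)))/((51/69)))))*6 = 45120181378/7676825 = 5877.45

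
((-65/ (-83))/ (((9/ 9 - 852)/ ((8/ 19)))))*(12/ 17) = -6240/ 22814459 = -0.00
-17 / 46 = -0.37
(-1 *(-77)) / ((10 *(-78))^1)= -77 / 780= -0.10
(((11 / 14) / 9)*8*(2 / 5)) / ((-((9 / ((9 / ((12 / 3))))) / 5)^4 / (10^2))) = -34375 / 504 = -68.20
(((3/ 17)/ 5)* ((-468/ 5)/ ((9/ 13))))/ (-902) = 0.01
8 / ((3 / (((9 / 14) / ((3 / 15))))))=60 / 7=8.57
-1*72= -72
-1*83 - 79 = -162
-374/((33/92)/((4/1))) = -4170.67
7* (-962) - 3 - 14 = -6751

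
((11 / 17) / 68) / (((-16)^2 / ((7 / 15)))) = 77 / 4439040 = 0.00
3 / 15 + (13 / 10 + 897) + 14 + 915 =1827.50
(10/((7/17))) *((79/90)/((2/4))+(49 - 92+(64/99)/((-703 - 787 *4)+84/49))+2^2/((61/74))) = -883.81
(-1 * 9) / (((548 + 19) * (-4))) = 1 / 252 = 0.00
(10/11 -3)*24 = -50.18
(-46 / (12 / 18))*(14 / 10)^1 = -483 / 5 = -96.60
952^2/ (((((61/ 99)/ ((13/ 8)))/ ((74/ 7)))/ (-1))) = -1541331792/ 61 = -25267734.30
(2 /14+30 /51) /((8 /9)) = 783 /952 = 0.82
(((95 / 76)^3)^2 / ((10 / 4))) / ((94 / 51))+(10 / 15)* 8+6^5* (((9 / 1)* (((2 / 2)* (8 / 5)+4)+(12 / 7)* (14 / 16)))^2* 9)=4125908157129701 / 14438400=285759374.80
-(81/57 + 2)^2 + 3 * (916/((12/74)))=16934.30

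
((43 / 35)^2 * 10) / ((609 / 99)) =122034 / 49735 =2.45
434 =434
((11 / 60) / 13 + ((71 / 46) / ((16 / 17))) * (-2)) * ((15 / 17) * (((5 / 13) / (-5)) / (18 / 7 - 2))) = 0.39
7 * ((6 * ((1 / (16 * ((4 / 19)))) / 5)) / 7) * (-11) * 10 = -627 / 16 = -39.19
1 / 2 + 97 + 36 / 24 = 99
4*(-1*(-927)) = 3708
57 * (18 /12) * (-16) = -1368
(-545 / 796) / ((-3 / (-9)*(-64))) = 1635 / 50944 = 0.03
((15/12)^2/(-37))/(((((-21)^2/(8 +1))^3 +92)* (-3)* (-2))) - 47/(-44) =4914038101/4600376352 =1.07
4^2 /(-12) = -4 /3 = -1.33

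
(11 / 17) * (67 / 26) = 737 / 442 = 1.67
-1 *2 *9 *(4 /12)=-6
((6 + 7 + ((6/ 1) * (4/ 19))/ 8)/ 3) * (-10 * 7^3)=-857500/ 57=-15043.86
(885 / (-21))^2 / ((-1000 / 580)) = -100949 / 98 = -1030.09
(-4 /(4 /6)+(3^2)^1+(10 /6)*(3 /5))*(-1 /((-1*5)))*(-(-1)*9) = 7.20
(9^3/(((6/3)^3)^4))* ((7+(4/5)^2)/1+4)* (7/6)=2.42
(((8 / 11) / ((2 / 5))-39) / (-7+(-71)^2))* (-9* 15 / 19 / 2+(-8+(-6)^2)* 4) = -1685489 / 2104212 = -0.80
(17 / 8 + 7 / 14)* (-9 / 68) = -189 / 544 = -0.35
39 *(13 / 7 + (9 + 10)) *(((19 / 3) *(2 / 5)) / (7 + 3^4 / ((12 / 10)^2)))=288496 / 8855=32.58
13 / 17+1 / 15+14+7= 5567 / 255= 21.83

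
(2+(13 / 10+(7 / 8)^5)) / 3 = 624707 / 491520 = 1.27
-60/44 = -15/11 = -1.36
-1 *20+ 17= -3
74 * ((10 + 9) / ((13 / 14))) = 19684 / 13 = 1514.15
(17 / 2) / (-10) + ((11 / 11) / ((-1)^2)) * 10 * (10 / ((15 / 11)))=4349 / 60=72.48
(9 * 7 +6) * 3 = 207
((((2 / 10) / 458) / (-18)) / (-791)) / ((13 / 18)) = 1 / 23548070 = 0.00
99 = 99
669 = 669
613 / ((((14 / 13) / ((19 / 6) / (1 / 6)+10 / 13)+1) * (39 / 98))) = 15439018 / 10569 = 1460.78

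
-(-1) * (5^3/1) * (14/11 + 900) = 1239250/11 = 112659.09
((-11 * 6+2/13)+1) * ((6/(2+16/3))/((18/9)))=-7587/286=-26.53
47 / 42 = 1.12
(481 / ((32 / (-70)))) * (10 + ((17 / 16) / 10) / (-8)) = -10507.90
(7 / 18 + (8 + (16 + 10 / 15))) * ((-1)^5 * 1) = -451 / 18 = -25.06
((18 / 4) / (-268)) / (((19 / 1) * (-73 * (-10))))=-9 / 7434320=-0.00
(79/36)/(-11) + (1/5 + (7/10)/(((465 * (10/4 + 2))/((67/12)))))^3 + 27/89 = 1737546612167630851/15499683495549000000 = 0.11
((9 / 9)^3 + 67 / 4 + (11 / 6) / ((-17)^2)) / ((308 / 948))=694963 / 12716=54.65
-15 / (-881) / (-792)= -5 / 232584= -0.00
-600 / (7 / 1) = -85.71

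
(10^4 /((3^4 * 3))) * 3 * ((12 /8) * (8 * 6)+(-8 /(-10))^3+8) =805120 /81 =9939.75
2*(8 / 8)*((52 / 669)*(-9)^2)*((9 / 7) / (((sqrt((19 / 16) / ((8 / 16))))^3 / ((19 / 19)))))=404352*sqrt(38) / 563521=4.42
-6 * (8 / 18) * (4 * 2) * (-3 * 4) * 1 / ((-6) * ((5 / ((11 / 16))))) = -88 / 15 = -5.87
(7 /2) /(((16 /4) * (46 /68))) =119 /92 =1.29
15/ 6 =5/ 2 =2.50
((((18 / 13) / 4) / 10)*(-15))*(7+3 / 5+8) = -81 / 10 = -8.10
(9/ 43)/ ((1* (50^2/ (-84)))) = -189/ 26875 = -0.01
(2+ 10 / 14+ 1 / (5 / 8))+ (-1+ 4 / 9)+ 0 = 1184 / 315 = 3.76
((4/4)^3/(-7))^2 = 1/49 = 0.02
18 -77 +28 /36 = -524 /9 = -58.22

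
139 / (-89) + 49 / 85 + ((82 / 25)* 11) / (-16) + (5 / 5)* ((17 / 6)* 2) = 2202631 / 907800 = 2.43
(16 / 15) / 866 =8 / 6495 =0.00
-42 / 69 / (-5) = 14 / 115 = 0.12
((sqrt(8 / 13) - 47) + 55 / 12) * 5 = -2545 / 12 + 10 * sqrt(26) / 13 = -208.16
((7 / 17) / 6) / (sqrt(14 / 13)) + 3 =3.07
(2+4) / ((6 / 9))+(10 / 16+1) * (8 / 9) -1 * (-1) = 103 / 9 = 11.44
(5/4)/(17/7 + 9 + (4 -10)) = 35/152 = 0.23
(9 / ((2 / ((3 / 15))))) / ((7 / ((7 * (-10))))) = -9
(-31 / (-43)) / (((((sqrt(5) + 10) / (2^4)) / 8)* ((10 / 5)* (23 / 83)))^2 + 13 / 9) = 2891820079844093952 / 5801899151919855547 -749632683294720* sqrt(5) / 5801899151919855547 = 0.50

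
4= 4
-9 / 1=-9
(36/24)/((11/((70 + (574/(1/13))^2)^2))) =422786045636208.55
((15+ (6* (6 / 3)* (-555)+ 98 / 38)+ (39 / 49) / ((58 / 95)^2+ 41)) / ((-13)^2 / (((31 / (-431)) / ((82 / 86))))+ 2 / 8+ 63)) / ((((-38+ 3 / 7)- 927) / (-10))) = 1709991644847585 / 54060925873527524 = 0.03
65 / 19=3.42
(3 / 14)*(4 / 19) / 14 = 3 / 931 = 0.00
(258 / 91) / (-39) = -86 / 1183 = -0.07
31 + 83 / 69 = 2222 / 69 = 32.20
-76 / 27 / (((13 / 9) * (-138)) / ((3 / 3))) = 38 / 2691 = 0.01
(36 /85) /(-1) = -36 /85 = -0.42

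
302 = 302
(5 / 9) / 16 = 5 / 144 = 0.03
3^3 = 27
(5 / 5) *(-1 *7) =-7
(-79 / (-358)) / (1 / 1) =79 / 358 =0.22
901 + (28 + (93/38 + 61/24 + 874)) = 824443/456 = 1807.99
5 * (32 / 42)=80 / 21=3.81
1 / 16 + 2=33 / 16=2.06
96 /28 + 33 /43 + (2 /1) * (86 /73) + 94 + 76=3879381 /21973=176.55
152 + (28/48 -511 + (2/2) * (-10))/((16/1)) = 22939/192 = 119.47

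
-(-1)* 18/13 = 18/13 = 1.38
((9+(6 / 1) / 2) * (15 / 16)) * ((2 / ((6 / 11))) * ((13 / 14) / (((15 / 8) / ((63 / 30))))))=429 / 10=42.90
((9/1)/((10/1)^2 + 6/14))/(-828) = -7/64676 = -0.00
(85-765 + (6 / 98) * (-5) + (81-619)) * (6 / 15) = -119394 / 245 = -487.32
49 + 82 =131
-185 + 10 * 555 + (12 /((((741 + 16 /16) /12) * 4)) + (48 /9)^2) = 18008873 /3339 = 5393.49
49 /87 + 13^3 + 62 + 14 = 197800 /87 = 2273.56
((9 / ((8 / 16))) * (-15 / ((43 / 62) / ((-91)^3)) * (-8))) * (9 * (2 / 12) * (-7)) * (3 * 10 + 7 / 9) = 32613407452080 / 43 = 758451336094.88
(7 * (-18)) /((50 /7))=-441 /25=-17.64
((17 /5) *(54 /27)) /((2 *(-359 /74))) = -1258 /1795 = -0.70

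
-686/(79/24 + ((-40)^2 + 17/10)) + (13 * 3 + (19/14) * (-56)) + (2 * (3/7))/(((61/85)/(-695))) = -71344737791/82239773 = -867.52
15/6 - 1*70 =-135/2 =-67.50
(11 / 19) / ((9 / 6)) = 22 / 57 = 0.39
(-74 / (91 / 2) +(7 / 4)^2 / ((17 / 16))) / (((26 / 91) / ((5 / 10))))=1943 / 884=2.20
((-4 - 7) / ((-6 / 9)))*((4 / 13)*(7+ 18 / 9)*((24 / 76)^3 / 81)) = 1584 / 89167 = 0.02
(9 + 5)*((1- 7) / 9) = -28 / 3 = -9.33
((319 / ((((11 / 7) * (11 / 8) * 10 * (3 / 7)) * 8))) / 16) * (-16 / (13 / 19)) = -26999 / 4290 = -6.29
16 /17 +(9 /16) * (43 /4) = 7603 /1088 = 6.99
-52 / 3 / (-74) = 0.23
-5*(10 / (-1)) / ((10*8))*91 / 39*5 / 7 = 25 / 24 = 1.04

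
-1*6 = -6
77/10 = 7.70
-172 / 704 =-43 / 176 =-0.24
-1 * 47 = -47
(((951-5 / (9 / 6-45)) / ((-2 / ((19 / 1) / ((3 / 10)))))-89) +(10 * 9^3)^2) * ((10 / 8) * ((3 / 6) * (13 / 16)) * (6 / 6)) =450538591945 / 16704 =26971898.46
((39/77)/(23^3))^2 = 1521/877704785881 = 0.00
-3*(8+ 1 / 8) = -24.38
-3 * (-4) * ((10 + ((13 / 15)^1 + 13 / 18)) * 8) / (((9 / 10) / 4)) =133504 / 27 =4944.59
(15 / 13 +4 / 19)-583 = -143664 / 247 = -581.64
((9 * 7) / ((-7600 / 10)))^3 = -250047 / 438976000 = -0.00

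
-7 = -7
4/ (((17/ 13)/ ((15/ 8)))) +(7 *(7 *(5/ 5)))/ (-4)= -6.51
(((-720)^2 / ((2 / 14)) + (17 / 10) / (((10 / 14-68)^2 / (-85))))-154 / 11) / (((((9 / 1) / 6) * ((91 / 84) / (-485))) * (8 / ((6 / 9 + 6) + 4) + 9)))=-111082363.36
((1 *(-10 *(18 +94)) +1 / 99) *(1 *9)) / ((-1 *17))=110879 / 187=592.94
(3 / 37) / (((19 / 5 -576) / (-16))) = 240 / 105857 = 0.00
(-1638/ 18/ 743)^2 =8281/ 552049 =0.02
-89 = -89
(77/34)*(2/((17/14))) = 1078/289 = 3.73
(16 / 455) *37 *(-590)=-69856 / 91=-767.65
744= 744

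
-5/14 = -0.36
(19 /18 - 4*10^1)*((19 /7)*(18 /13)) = -13319 /91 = -146.36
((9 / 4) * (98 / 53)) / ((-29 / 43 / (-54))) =512001 / 1537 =333.12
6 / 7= 0.86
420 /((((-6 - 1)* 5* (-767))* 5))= 12 /3835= 0.00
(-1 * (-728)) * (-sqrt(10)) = -728 * sqrt(10) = -2302.14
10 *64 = 640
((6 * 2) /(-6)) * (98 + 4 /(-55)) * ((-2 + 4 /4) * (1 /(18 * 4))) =2693 /990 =2.72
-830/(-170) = 83/17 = 4.88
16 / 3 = 5.33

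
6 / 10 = 3 / 5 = 0.60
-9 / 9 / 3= -1 / 3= -0.33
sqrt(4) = 2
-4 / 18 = -2 / 9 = -0.22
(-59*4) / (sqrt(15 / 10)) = -236*sqrt(6) / 3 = -192.69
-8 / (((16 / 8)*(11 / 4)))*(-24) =384 / 11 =34.91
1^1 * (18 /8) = 9 /4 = 2.25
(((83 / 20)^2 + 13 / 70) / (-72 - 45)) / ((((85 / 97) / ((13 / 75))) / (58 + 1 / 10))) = -392429893 / 229500000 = -1.71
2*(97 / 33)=194 / 33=5.88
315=315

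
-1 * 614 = -614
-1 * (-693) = 693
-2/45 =-0.04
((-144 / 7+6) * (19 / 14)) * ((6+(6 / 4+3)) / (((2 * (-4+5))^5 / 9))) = -58.40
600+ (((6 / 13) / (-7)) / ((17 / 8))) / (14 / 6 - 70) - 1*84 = 162045300 / 314041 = 516.00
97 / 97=1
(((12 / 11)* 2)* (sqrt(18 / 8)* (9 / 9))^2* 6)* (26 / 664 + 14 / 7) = 54837 / 913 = 60.06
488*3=1464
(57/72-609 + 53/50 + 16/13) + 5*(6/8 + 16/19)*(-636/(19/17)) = -14461599677/2815800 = -5135.88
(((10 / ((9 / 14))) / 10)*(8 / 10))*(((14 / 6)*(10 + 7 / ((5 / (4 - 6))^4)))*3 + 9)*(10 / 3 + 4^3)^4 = 4676730825768064 / 2278125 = 2052885959.18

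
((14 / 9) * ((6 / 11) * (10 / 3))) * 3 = 280 / 33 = 8.48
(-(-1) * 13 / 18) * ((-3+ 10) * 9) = 91 / 2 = 45.50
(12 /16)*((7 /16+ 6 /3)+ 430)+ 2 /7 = 145427 /448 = 324.61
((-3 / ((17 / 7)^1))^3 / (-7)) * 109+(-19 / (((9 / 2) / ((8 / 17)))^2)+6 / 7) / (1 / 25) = 126987919 / 2785671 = 45.59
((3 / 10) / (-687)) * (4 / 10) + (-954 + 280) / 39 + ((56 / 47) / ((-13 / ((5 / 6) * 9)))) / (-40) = -362356091 / 20987850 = -17.27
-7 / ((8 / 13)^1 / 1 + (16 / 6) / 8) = -273 / 37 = -7.38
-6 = -6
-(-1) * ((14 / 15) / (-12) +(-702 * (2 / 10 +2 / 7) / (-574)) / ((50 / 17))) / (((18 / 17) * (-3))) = -2385848 / 61023375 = -0.04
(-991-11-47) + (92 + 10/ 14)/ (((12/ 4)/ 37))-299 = -4295/ 21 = -204.52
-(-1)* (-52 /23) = -52 /23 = -2.26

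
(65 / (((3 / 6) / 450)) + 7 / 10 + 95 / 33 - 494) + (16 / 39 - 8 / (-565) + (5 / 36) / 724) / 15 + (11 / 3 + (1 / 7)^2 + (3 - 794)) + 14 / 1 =88589938140736399 / 1547793046800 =57236.29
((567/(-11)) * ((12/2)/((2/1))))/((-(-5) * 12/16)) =-2268/55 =-41.24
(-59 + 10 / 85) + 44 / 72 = -17831 / 306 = -58.27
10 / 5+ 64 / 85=234 / 85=2.75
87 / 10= 8.70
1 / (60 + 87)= 0.01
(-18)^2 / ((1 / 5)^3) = 40500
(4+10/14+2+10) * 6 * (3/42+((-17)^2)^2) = 410422545/49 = 8375970.31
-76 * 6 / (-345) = 152 / 115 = 1.32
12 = 12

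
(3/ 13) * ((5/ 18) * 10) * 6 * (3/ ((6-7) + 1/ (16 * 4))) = -3200/ 273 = -11.72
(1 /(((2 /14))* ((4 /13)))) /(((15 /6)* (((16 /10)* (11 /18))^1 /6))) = 2457 /44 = 55.84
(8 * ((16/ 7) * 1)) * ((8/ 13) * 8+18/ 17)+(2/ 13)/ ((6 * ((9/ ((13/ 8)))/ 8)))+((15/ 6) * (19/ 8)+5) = 80435639/ 668304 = 120.36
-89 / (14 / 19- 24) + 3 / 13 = 1793 / 442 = 4.06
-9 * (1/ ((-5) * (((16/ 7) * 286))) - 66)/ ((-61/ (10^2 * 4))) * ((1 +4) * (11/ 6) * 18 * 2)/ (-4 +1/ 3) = 3057926175/ 8723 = 350559.00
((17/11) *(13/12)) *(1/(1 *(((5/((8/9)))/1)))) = 442/1485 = 0.30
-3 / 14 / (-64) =3 / 896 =0.00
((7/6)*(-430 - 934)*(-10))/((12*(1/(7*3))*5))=16709/3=5569.67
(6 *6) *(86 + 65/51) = 53412/17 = 3141.88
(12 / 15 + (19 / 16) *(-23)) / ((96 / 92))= -16261 / 640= -25.41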